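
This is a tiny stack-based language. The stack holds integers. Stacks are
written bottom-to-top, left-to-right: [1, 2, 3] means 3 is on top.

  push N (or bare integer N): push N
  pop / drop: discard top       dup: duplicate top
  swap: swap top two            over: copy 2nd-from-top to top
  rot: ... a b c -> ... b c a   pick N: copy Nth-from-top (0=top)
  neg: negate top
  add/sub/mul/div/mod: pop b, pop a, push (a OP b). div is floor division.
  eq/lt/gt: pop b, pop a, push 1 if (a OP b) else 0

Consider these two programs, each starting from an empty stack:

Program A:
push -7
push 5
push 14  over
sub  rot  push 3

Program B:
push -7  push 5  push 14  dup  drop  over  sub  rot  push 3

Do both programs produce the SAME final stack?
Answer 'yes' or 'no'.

Program A trace:
  After 'push -7': [-7]
  After 'push 5': [-7, 5]
  After 'push 14': [-7, 5, 14]
  After 'over': [-7, 5, 14, 5]
  After 'sub': [-7, 5, 9]
  After 'rot': [5, 9, -7]
  After 'push 3': [5, 9, -7, 3]
Program A final stack: [5, 9, -7, 3]

Program B trace:
  After 'push -7': [-7]
  After 'push 5': [-7, 5]
  After 'push 14': [-7, 5, 14]
  After 'dup': [-7, 5, 14, 14]
  After 'drop': [-7, 5, 14]
  After 'over': [-7, 5, 14, 5]
  After 'sub': [-7, 5, 9]
  After 'rot': [5, 9, -7]
  After 'push 3': [5, 9, -7, 3]
Program B final stack: [5, 9, -7, 3]
Same: yes

Answer: yes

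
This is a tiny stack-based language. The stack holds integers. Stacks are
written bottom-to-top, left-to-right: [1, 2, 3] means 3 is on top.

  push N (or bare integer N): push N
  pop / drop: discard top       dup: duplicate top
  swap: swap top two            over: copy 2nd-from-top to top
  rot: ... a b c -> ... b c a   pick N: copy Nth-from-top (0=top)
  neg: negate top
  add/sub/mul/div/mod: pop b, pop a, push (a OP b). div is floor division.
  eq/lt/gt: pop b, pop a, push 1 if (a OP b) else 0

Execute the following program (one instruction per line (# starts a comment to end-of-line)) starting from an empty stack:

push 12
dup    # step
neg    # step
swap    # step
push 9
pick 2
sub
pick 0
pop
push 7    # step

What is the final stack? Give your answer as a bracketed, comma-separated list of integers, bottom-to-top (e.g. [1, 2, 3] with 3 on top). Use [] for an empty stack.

After 'push 12': [12]
After 'dup': [12, 12]
After 'neg': [12, -12]
After 'swap': [-12, 12]
After 'push 9': [-12, 12, 9]
After 'pick 2': [-12, 12, 9, -12]
After 'sub': [-12, 12, 21]
After 'pick 0': [-12, 12, 21, 21]
After 'pop': [-12, 12, 21]
After 'push 7': [-12, 12, 21, 7]

Answer: [-12, 12, 21, 7]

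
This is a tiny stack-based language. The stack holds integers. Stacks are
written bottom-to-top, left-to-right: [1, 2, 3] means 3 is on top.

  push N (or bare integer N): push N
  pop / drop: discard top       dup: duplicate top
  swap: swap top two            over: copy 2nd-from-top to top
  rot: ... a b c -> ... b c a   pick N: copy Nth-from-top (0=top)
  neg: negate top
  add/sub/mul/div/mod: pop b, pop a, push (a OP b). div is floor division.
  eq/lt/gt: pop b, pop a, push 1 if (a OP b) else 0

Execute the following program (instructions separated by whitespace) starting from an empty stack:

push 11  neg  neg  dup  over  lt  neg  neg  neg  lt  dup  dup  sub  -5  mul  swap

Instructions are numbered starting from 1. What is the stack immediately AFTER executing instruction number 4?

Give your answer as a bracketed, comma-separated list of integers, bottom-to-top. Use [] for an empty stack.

Answer: [11, 11]

Derivation:
Step 1 ('push 11'): [11]
Step 2 ('neg'): [-11]
Step 3 ('neg'): [11]
Step 4 ('dup'): [11, 11]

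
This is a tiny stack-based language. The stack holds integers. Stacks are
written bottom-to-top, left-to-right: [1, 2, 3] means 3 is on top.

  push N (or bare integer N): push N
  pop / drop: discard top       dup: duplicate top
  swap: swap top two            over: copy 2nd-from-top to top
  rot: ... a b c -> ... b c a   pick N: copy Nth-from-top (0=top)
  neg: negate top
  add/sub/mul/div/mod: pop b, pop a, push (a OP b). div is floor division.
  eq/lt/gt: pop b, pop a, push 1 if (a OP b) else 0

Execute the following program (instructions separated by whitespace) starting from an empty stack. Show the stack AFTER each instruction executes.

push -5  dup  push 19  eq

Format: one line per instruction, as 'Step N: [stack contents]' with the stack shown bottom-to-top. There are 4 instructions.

Step 1: [-5]
Step 2: [-5, -5]
Step 3: [-5, -5, 19]
Step 4: [-5, 0]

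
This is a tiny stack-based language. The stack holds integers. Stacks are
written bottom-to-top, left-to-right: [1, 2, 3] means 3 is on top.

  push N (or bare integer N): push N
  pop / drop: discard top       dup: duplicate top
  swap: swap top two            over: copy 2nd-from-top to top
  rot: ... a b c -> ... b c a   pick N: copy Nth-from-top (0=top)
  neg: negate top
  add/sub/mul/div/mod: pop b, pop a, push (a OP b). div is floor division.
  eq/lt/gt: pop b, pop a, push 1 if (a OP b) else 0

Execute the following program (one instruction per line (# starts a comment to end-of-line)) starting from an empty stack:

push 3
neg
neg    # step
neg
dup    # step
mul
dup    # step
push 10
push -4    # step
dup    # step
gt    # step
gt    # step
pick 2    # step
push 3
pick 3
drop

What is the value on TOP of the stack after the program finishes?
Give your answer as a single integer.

Answer: 3

Derivation:
After 'push 3': [3]
After 'neg': [-3]
After 'neg': [3]
After 'neg': [-3]
After 'dup': [-3, -3]
After 'mul': [9]
After 'dup': [9, 9]
After 'push 10': [9, 9, 10]
After 'push -4': [9, 9, 10, -4]
After 'dup': [9, 9, 10, -4, -4]
After 'gt': [9, 9, 10, 0]
After 'gt': [9, 9, 1]
After 'pick 2': [9, 9, 1, 9]
After 'push 3': [9, 9, 1, 9, 3]
After 'pick 3': [9, 9, 1, 9, 3, 9]
After 'drop': [9, 9, 1, 9, 3]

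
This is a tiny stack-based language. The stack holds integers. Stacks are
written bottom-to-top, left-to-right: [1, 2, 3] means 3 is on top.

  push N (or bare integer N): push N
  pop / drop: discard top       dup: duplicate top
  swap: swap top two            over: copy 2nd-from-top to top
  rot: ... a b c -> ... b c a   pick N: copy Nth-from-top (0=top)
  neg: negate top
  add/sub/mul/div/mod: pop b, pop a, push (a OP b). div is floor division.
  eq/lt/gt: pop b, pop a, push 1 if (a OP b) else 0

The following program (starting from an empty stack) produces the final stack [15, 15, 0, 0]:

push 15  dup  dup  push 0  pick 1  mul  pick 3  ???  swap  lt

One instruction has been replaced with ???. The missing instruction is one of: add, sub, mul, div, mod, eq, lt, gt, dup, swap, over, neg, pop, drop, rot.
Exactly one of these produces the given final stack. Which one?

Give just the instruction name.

Answer: rot

Derivation:
Stack before ???: [15, 15, 15, 0, 15]
Stack after ???:  [15, 15, 0, 15, 15]
The instruction that transforms [15, 15, 15, 0, 15] -> [15, 15, 0, 15, 15] is: rot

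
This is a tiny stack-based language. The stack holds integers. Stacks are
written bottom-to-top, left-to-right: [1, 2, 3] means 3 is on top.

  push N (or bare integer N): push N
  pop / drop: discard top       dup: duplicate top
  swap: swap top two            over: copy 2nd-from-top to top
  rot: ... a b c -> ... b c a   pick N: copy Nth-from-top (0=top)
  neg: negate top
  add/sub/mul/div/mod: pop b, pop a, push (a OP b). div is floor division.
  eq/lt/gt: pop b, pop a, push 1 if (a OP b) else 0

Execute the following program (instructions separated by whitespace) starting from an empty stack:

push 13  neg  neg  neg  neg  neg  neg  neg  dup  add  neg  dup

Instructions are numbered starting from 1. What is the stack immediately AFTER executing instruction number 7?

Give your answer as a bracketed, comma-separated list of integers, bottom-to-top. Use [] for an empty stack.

Answer: [13]

Derivation:
Step 1 ('push 13'): [13]
Step 2 ('neg'): [-13]
Step 3 ('neg'): [13]
Step 4 ('neg'): [-13]
Step 5 ('neg'): [13]
Step 6 ('neg'): [-13]
Step 7 ('neg'): [13]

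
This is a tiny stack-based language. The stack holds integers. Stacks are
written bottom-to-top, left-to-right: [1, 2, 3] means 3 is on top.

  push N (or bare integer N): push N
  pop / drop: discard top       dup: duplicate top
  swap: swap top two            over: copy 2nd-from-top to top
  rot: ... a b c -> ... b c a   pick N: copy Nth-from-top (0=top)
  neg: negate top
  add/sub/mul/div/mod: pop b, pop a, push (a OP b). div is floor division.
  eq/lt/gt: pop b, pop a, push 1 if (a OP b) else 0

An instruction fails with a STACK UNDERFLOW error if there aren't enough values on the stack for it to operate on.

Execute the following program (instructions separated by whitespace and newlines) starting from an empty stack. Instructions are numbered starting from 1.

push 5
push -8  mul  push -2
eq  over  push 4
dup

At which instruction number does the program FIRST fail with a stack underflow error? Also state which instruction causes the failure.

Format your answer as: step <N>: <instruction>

Step 1 ('push 5'): stack = [5], depth = 1
Step 2 ('push -8'): stack = [5, -8], depth = 2
Step 3 ('mul'): stack = [-40], depth = 1
Step 4 ('push -2'): stack = [-40, -2], depth = 2
Step 5 ('eq'): stack = [0], depth = 1
Step 6 ('over'): needs 2 value(s) but depth is 1 — STACK UNDERFLOW

Answer: step 6: over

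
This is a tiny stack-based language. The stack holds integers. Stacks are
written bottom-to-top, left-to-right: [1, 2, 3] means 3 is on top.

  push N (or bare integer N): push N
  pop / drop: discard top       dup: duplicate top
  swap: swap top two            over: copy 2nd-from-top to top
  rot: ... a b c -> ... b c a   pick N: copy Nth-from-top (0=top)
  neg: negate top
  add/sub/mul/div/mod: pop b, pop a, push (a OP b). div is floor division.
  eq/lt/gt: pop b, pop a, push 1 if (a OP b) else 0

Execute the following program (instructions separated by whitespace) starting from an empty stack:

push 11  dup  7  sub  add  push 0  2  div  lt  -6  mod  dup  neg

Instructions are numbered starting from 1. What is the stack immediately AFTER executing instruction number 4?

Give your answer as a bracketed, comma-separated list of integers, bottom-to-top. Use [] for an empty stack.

Answer: [11, 4]

Derivation:
Step 1 ('push 11'): [11]
Step 2 ('dup'): [11, 11]
Step 3 ('7'): [11, 11, 7]
Step 4 ('sub'): [11, 4]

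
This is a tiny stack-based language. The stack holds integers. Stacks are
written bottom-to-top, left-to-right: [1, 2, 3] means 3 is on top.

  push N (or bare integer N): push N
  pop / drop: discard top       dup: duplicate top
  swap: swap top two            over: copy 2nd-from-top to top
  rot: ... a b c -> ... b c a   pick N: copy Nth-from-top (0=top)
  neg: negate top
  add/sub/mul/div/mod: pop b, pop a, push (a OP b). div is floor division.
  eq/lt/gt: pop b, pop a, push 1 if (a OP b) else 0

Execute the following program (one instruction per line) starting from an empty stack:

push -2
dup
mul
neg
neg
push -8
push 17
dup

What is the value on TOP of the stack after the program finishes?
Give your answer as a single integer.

Answer: 17

Derivation:
After 'push -2': [-2]
After 'dup': [-2, -2]
After 'mul': [4]
After 'neg': [-4]
After 'neg': [4]
After 'push -8': [4, -8]
After 'push 17': [4, -8, 17]
After 'dup': [4, -8, 17, 17]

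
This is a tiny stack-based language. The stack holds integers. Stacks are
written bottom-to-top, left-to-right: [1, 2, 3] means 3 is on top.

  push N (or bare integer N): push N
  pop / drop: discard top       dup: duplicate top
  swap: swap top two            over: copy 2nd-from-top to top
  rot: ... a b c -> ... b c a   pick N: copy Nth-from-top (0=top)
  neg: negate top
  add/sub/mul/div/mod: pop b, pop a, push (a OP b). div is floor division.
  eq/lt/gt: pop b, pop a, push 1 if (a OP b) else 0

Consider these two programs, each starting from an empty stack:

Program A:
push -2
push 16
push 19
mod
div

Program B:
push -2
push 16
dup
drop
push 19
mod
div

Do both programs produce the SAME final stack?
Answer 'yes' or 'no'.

Program A trace:
  After 'push -2': [-2]
  After 'push 16': [-2, 16]
  After 'push 19': [-2, 16, 19]
  After 'mod': [-2, 16]
  After 'div': [-1]
Program A final stack: [-1]

Program B trace:
  After 'push -2': [-2]
  After 'push 16': [-2, 16]
  After 'dup': [-2, 16, 16]
  After 'drop': [-2, 16]
  After 'push 19': [-2, 16, 19]
  After 'mod': [-2, 16]
  After 'div': [-1]
Program B final stack: [-1]
Same: yes

Answer: yes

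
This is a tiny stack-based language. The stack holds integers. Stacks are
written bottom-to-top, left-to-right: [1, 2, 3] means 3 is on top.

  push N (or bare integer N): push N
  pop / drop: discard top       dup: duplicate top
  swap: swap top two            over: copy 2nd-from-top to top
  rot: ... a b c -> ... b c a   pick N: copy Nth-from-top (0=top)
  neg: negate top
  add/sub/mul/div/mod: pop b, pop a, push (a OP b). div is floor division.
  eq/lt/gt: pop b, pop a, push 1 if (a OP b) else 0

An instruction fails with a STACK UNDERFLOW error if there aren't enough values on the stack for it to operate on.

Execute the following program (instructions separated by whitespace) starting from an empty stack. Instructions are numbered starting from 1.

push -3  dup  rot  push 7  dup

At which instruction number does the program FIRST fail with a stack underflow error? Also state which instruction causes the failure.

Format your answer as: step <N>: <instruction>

Answer: step 3: rot

Derivation:
Step 1 ('push -3'): stack = [-3], depth = 1
Step 2 ('dup'): stack = [-3, -3], depth = 2
Step 3 ('rot'): needs 3 value(s) but depth is 2 — STACK UNDERFLOW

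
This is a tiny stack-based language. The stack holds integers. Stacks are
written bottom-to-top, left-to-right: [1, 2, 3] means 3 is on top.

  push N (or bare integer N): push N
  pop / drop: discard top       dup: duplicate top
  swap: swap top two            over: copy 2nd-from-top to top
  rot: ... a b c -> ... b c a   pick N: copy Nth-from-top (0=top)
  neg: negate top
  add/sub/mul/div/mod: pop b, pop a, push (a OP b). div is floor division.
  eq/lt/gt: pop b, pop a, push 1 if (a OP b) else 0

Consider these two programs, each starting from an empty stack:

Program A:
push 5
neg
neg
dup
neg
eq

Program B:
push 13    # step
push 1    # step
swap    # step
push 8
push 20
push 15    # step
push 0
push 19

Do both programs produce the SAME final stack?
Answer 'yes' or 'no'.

Program A trace:
  After 'push 5': [5]
  After 'neg': [-5]
  After 'neg': [5]
  After 'dup': [5, 5]
  After 'neg': [5, -5]
  After 'eq': [0]
Program A final stack: [0]

Program B trace:
  After 'push 13': [13]
  After 'push 1': [13, 1]
  After 'swap': [1, 13]
  After 'push 8': [1, 13, 8]
  After 'push 20': [1, 13, 8, 20]
  After 'push 15': [1, 13, 8, 20, 15]
  After 'push 0': [1, 13, 8, 20, 15, 0]
  After 'push 19': [1, 13, 8, 20, 15, 0, 19]
Program B final stack: [1, 13, 8, 20, 15, 0, 19]
Same: no

Answer: no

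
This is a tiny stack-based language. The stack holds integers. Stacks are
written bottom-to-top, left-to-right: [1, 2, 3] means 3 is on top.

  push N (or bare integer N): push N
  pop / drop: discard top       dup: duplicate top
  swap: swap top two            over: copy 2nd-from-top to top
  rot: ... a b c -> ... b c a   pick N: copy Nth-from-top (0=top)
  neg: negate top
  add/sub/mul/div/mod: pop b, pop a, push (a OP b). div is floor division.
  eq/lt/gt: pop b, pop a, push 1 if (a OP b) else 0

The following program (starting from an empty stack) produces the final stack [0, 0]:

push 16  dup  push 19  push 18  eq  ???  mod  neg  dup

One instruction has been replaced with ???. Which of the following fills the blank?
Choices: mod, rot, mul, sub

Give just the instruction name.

Answer: sub

Derivation:
Stack before ???: [16, 16, 0]
Stack after ???:  [16, 16]
Checking each choice:
  mod: modulo by zero
  rot: produces [16, 0, 0]
  mul: modulo by zero
  sub: MATCH


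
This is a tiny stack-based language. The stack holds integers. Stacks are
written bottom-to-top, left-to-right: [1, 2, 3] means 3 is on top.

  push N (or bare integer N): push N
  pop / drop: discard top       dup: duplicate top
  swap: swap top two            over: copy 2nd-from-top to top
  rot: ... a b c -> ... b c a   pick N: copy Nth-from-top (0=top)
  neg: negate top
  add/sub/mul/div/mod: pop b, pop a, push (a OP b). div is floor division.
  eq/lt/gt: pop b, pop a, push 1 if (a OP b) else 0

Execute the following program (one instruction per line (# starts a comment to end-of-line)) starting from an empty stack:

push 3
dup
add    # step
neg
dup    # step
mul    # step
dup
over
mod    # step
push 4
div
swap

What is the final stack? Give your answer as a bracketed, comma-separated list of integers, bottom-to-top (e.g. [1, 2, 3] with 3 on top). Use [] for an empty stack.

Answer: [0, 36]

Derivation:
After 'push 3': [3]
After 'dup': [3, 3]
After 'add': [6]
After 'neg': [-6]
After 'dup': [-6, -6]
After 'mul': [36]
After 'dup': [36, 36]
After 'over': [36, 36, 36]
After 'mod': [36, 0]
After 'push 4': [36, 0, 4]
After 'div': [36, 0]
After 'swap': [0, 36]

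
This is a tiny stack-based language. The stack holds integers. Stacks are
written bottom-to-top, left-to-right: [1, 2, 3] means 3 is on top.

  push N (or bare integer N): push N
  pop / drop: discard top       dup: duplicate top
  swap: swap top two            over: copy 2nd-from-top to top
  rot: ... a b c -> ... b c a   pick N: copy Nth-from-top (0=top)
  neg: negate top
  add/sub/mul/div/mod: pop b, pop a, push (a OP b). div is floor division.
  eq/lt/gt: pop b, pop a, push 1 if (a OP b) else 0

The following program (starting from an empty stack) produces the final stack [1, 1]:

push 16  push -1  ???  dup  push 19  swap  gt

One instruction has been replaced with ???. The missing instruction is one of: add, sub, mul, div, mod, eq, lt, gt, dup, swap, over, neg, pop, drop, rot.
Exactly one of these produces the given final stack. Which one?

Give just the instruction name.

Answer: gt

Derivation:
Stack before ???: [16, -1]
Stack after ???:  [1]
The instruction that transforms [16, -1] -> [1] is: gt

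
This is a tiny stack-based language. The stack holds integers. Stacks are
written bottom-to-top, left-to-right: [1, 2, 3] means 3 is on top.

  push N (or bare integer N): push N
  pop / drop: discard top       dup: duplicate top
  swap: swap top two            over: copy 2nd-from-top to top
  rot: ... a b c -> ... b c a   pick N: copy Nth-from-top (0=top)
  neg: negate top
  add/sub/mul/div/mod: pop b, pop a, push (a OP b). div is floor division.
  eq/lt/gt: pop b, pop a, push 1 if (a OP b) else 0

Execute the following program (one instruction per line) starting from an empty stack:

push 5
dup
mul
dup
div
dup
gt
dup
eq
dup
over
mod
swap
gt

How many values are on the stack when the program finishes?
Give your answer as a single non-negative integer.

Answer: 1

Derivation:
After 'push 5': stack = [5] (depth 1)
After 'dup': stack = [5, 5] (depth 2)
After 'mul': stack = [25] (depth 1)
After 'dup': stack = [25, 25] (depth 2)
After 'div': stack = [1] (depth 1)
After 'dup': stack = [1, 1] (depth 2)
After 'gt': stack = [0] (depth 1)
After 'dup': stack = [0, 0] (depth 2)
After 'eq': stack = [1] (depth 1)
After 'dup': stack = [1, 1] (depth 2)
After 'over': stack = [1, 1, 1] (depth 3)
After 'mod': stack = [1, 0] (depth 2)
After 'swap': stack = [0, 1] (depth 2)
After 'gt': stack = [0] (depth 1)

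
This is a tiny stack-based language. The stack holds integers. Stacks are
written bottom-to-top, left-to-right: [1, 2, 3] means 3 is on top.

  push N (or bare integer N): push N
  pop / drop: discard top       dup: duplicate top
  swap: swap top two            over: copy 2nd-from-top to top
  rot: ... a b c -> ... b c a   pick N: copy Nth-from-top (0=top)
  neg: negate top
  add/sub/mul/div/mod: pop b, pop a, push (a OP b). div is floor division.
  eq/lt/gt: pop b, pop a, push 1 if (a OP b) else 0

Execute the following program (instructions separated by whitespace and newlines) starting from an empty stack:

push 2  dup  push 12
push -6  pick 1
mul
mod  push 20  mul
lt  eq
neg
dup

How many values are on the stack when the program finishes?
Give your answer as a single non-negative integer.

After 'push 2': stack = [2] (depth 1)
After 'dup': stack = [2, 2] (depth 2)
After 'push 12': stack = [2, 2, 12] (depth 3)
After 'push -6': stack = [2, 2, 12, -6] (depth 4)
After 'pick 1': stack = [2, 2, 12, -6, 12] (depth 5)
After 'mul': stack = [2, 2, 12, -72] (depth 4)
After 'mod': stack = [2, 2, -60] (depth 3)
After 'push 20': stack = [2, 2, -60, 20] (depth 4)
After 'mul': stack = [2, 2, -1200] (depth 3)
After 'lt': stack = [2, 0] (depth 2)
After 'eq': stack = [0] (depth 1)
After 'neg': stack = [0] (depth 1)
After 'dup': stack = [0, 0] (depth 2)

Answer: 2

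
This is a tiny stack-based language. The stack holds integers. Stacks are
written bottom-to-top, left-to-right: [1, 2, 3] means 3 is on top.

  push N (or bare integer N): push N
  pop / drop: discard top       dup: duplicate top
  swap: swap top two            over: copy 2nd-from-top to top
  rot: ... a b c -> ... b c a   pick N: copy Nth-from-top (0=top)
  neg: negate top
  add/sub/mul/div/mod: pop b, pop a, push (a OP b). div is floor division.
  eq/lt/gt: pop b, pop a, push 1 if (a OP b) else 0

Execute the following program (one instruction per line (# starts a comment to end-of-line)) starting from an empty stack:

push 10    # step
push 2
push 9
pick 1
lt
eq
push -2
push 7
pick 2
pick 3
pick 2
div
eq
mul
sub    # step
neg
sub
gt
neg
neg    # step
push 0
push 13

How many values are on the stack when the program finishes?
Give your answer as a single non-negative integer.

Answer: 3

Derivation:
After 'push 10': stack = [10] (depth 1)
After 'push 2': stack = [10, 2] (depth 2)
After 'push 9': stack = [10, 2, 9] (depth 3)
After 'pick 1': stack = [10, 2, 9, 2] (depth 4)
After 'lt': stack = [10, 2, 0] (depth 3)
After 'eq': stack = [10, 0] (depth 2)
After 'push -2': stack = [10, 0, -2] (depth 3)
After 'push 7': stack = [10, 0, -2, 7] (depth 4)
After 'pick 2': stack = [10, 0, -2, 7, 0] (depth 5)
After 'pick 3': stack = [10, 0, -2, 7, 0, 0] (depth 6)
  ...
After 'eq': stack = [10, 0, -2, 7, 1] (depth 5)
After 'mul': stack = [10, 0, -2, 7] (depth 4)
After 'sub': stack = [10, 0, -9] (depth 3)
After 'neg': stack = [10, 0, 9] (depth 3)
After 'sub': stack = [10, -9] (depth 2)
After 'gt': stack = [1] (depth 1)
After 'neg': stack = [-1] (depth 1)
After 'neg': stack = [1] (depth 1)
After 'push 0': stack = [1, 0] (depth 2)
After 'push 13': stack = [1, 0, 13] (depth 3)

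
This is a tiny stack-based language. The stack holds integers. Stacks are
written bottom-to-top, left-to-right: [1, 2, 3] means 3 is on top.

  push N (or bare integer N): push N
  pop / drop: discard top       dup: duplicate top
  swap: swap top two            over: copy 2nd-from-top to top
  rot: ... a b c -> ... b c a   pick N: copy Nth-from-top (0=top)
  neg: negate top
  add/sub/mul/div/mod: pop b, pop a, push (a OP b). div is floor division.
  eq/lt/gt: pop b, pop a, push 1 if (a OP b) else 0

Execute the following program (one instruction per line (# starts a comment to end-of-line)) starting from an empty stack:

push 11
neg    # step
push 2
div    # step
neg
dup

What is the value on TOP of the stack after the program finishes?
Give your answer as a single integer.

After 'push 11': [11]
After 'neg': [-11]
After 'push 2': [-11, 2]
After 'div': [-6]
After 'neg': [6]
After 'dup': [6, 6]

Answer: 6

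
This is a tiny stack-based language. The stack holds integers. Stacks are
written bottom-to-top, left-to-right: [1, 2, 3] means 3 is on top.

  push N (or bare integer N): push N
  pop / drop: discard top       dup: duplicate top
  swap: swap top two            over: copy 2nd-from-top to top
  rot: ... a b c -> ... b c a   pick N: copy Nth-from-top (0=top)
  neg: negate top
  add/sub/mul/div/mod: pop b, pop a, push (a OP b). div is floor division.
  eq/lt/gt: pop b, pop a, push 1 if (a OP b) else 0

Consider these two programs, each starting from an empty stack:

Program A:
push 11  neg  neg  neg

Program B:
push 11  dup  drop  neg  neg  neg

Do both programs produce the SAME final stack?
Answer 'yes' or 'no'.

Answer: yes

Derivation:
Program A trace:
  After 'push 11': [11]
  After 'neg': [-11]
  After 'neg': [11]
  After 'neg': [-11]
Program A final stack: [-11]

Program B trace:
  After 'push 11': [11]
  After 'dup': [11, 11]
  After 'drop': [11]
  After 'neg': [-11]
  After 'neg': [11]
  After 'neg': [-11]
Program B final stack: [-11]
Same: yes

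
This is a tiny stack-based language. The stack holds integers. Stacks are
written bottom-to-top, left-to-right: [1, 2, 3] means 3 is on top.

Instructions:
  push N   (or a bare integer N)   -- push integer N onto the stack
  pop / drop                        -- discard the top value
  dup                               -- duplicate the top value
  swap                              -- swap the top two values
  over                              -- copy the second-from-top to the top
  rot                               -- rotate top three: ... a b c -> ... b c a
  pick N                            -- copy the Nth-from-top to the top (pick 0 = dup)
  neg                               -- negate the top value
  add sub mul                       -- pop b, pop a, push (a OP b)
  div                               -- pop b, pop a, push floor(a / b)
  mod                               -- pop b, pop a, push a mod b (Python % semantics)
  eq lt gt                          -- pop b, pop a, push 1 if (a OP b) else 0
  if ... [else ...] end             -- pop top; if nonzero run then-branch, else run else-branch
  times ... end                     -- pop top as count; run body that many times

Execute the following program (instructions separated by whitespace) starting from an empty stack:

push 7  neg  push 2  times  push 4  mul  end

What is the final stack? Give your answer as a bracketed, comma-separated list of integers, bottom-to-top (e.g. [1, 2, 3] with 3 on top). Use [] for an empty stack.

After 'push 7': [7]
After 'neg': [-7]
After 'push 2': [-7, 2]
After 'times': [-7]
After 'push 4': [-7, 4]
After 'mul': [-28]
After 'push 4': [-28, 4]
After 'mul': [-112]

Answer: [-112]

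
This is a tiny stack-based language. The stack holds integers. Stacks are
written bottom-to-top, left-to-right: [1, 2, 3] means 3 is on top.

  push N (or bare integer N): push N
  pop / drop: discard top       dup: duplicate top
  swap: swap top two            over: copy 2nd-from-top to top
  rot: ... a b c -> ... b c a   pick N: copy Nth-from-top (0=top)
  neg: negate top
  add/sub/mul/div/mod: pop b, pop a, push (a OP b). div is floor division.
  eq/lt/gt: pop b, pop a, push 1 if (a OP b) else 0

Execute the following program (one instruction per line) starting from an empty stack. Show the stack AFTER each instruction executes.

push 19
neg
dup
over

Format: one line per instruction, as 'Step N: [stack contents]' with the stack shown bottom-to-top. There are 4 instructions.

Step 1: [19]
Step 2: [-19]
Step 3: [-19, -19]
Step 4: [-19, -19, -19]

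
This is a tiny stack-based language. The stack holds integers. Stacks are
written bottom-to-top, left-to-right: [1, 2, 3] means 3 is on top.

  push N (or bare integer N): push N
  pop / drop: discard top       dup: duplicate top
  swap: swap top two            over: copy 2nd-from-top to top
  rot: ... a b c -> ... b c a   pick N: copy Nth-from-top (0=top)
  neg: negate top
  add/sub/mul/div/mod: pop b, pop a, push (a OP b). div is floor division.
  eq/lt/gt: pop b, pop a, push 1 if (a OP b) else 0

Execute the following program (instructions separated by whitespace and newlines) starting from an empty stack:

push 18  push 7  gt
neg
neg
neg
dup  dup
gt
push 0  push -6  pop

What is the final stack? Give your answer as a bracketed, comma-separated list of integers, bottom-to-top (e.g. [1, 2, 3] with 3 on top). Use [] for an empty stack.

After 'push 18': [18]
After 'push 7': [18, 7]
After 'gt': [1]
After 'neg': [-1]
After 'neg': [1]
After 'neg': [-1]
After 'dup': [-1, -1]
After 'dup': [-1, -1, -1]
After 'gt': [-1, 0]
After 'push 0': [-1, 0, 0]
After 'push -6': [-1, 0, 0, -6]
After 'pop': [-1, 0, 0]

Answer: [-1, 0, 0]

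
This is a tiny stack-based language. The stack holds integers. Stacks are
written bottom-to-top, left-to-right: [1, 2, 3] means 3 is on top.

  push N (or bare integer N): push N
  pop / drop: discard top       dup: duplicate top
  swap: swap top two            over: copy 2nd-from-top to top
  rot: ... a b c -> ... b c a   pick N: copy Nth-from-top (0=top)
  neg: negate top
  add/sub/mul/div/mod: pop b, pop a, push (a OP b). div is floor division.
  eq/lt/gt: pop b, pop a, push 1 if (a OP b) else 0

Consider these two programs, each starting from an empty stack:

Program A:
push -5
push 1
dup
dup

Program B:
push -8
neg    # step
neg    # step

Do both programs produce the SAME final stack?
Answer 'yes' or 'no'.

Program A trace:
  After 'push -5': [-5]
  After 'push 1': [-5, 1]
  After 'dup': [-5, 1, 1]
  After 'dup': [-5, 1, 1, 1]
Program A final stack: [-5, 1, 1, 1]

Program B trace:
  After 'push -8': [-8]
  After 'neg': [8]
  After 'neg': [-8]
Program B final stack: [-8]
Same: no

Answer: no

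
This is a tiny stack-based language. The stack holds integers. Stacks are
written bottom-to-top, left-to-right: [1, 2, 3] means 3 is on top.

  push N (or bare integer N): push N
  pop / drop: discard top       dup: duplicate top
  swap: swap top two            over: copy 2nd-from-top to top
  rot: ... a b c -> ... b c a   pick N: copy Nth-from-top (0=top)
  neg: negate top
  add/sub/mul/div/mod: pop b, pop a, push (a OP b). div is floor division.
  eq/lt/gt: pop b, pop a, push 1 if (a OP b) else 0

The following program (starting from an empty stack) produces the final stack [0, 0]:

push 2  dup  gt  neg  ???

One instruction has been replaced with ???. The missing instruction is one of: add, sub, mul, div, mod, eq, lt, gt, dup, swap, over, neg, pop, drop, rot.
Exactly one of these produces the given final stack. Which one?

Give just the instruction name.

Answer: dup

Derivation:
Stack before ???: [0]
Stack after ???:  [0, 0]
The instruction that transforms [0] -> [0, 0] is: dup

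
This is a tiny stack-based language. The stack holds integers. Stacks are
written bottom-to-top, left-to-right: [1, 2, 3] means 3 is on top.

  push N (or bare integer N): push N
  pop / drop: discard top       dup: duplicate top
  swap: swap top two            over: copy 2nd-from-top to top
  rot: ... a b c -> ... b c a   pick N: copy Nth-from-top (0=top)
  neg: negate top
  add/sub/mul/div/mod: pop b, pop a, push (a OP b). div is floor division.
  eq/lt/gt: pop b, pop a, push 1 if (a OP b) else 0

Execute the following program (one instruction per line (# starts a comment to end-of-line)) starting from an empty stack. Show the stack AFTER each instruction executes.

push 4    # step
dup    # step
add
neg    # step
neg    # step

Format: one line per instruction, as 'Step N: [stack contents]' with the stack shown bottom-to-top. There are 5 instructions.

Step 1: [4]
Step 2: [4, 4]
Step 3: [8]
Step 4: [-8]
Step 5: [8]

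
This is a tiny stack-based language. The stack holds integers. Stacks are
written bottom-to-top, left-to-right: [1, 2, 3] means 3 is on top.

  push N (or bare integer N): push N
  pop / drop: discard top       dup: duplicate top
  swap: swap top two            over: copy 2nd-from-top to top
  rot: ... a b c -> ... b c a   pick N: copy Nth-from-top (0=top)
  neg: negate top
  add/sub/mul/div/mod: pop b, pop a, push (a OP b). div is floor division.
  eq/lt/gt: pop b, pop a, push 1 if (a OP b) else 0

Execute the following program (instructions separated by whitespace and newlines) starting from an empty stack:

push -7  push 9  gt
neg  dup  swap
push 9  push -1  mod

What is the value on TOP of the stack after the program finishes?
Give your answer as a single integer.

Answer: 0

Derivation:
After 'push -7': [-7]
After 'push 9': [-7, 9]
After 'gt': [0]
After 'neg': [0]
After 'dup': [0, 0]
After 'swap': [0, 0]
After 'push 9': [0, 0, 9]
After 'push -1': [0, 0, 9, -1]
After 'mod': [0, 0, 0]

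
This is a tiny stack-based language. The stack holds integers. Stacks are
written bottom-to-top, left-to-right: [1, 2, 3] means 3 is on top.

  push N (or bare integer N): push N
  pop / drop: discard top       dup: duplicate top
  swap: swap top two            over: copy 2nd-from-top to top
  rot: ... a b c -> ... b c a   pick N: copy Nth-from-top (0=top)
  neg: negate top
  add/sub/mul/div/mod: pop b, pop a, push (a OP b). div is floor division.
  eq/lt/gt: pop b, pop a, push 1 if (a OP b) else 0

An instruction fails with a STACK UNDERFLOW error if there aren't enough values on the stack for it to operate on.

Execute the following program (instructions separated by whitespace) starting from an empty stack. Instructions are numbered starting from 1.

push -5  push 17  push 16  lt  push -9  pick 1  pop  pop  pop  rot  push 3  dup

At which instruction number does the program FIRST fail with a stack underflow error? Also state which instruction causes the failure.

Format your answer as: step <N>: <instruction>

Step 1 ('push -5'): stack = [-5], depth = 1
Step 2 ('push 17'): stack = [-5, 17], depth = 2
Step 3 ('push 16'): stack = [-5, 17, 16], depth = 3
Step 4 ('lt'): stack = [-5, 0], depth = 2
Step 5 ('push -9'): stack = [-5, 0, -9], depth = 3
Step 6 ('pick 1'): stack = [-5, 0, -9, 0], depth = 4
Step 7 ('pop'): stack = [-5, 0, -9], depth = 3
Step 8 ('pop'): stack = [-5, 0], depth = 2
Step 9 ('pop'): stack = [-5], depth = 1
Step 10 ('rot'): needs 3 value(s) but depth is 1 — STACK UNDERFLOW

Answer: step 10: rot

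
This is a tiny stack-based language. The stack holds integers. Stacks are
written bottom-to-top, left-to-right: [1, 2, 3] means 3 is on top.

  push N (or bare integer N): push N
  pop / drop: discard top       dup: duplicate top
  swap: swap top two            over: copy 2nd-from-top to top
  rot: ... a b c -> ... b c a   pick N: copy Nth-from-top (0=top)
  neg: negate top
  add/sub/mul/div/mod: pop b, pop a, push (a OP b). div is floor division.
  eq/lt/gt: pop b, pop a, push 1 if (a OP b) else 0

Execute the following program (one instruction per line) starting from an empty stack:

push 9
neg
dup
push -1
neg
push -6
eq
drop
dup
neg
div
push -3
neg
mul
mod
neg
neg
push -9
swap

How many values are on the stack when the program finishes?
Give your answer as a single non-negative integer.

Answer: 2

Derivation:
After 'push 9': stack = [9] (depth 1)
After 'neg': stack = [-9] (depth 1)
After 'dup': stack = [-9, -9] (depth 2)
After 'push -1': stack = [-9, -9, -1] (depth 3)
After 'neg': stack = [-9, -9, 1] (depth 3)
After 'push -6': stack = [-9, -9, 1, -6] (depth 4)
After 'eq': stack = [-9, -9, 0] (depth 3)
After 'drop': stack = [-9, -9] (depth 2)
After 'dup': stack = [-9, -9, -9] (depth 3)
After 'neg': stack = [-9, -9, 9] (depth 3)
After 'div': stack = [-9, -1] (depth 2)
After 'push -3': stack = [-9, -1, -3] (depth 3)
After 'neg': stack = [-9, -1, 3] (depth 3)
After 'mul': stack = [-9, -3] (depth 2)
After 'mod': stack = [0] (depth 1)
After 'neg': stack = [0] (depth 1)
After 'neg': stack = [0] (depth 1)
After 'push -9': stack = [0, -9] (depth 2)
After 'swap': stack = [-9, 0] (depth 2)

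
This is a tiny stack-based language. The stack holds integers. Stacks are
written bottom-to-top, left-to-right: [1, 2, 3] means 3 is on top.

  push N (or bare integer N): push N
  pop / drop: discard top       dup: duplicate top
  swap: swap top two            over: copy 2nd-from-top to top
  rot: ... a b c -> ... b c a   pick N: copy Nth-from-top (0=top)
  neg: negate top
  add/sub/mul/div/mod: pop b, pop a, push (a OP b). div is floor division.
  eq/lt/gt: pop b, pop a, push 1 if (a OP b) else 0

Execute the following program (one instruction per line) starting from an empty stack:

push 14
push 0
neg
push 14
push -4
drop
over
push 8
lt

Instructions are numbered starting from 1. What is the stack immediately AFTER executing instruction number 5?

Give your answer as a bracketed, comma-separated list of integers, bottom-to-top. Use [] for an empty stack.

Answer: [14, 0, 14, -4]

Derivation:
Step 1 ('push 14'): [14]
Step 2 ('push 0'): [14, 0]
Step 3 ('neg'): [14, 0]
Step 4 ('push 14'): [14, 0, 14]
Step 5 ('push -4'): [14, 0, 14, -4]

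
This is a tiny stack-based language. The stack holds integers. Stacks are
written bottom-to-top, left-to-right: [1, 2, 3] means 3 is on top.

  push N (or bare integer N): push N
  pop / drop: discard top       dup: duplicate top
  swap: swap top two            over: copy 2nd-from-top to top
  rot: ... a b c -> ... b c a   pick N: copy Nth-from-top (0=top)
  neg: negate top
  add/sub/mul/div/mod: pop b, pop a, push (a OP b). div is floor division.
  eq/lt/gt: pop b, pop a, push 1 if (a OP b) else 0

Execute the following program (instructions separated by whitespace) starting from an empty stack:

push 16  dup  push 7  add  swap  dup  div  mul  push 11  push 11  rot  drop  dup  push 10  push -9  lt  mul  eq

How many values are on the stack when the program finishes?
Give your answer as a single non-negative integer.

After 'push 16': stack = [16] (depth 1)
After 'dup': stack = [16, 16] (depth 2)
After 'push 7': stack = [16, 16, 7] (depth 3)
After 'add': stack = [16, 23] (depth 2)
After 'swap': stack = [23, 16] (depth 2)
After 'dup': stack = [23, 16, 16] (depth 3)
After 'div': stack = [23, 1] (depth 2)
After 'mul': stack = [23] (depth 1)
After 'push 11': stack = [23, 11] (depth 2)
After 'push 11': stack = [23, 11, 11] (depth 3)
After 'rot': stack = [11, 11, 23] (depth 3)
After 'drop': stack = [11, 11] (depth 2)
After 'dup': stack = [11, 11, 11] (depth 3)
After 'push 10': stack = [11, 11, 11, 10] (depth 4)
After 'push -9': stack = [11, 11, 11, 10, -9] (depth 5)
After 'lt': stack = [11, 11, 11, 0] (depth 4)
After 'mul': stack = [11, 11, 0] (depth 3)
After 'eq': stack = [11, 0] (depth 2)

Answer: 2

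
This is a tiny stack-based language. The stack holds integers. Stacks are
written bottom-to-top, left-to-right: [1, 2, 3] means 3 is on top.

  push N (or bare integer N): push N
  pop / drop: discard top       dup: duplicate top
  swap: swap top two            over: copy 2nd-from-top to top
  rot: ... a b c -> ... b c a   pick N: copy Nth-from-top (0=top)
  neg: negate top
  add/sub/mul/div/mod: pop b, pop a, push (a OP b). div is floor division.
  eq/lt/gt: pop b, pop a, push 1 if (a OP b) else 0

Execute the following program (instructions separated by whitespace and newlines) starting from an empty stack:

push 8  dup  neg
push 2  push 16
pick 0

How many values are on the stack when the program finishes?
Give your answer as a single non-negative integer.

Answer: 5

Derivation:
After 'push 8': stack = [8] (depth 1)
After 'dup': stack = [8, 8] (depth 2)
After 'neg': stack = [8, -8] (depth 2)
After 'push 2': stack = [8, -8, 2] (depth 3)
After 'push 16': stack = [8, -8, 2, 16] (depth 4)
After 'pick 0': stack = [8, -8, 2, 16, 16] (depth 5)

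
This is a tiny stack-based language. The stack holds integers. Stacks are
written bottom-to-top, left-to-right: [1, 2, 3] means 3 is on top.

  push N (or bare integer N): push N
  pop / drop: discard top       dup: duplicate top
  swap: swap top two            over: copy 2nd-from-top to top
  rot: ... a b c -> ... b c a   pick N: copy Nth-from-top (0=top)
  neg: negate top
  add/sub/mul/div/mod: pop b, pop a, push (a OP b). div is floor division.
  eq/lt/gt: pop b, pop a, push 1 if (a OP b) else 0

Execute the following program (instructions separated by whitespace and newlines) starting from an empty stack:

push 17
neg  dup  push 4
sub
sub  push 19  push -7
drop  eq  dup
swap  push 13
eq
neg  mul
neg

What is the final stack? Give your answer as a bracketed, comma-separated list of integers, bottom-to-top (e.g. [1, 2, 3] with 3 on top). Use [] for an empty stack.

After 'push 17': [17]
After 'neg': [-17]
After 'dup': [-17, -17]
After 'push 4': [-17, -17, 4]
After 'sub': [-17, -21]
After 'sub': [4]
After 'push 19': [4, 19]
After 'push -7': [4, 19, -7]
After 'drop': [4, 19]
After 'eq': [0]
After 'dup': [0, 0]
After 'swap': [0, 0]
After 'push 13': [0, 0, 13]
After 'eq': [0, 0]
After 'neg': [0, 0]
After 'mul': [0]
After 'neg': [0]

Answer: [0]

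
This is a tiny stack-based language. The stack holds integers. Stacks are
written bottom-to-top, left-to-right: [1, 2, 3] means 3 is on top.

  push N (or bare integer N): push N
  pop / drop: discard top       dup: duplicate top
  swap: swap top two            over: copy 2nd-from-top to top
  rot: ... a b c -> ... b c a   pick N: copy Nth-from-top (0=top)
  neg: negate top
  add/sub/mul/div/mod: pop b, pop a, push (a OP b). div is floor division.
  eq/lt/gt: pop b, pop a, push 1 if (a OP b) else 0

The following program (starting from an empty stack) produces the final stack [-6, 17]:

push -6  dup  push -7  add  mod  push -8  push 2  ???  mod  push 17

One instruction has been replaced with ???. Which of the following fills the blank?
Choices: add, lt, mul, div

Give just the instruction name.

Answer: mul

Derivation:
Stack before ???: [-6, -8, 2]
Stack after ???:  [-6, -16]
Checking each choice:
  add: produces [0, 17]
  lt: produces [0, 17]
  mul: MATCH
  div: produces [-2, 17]
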